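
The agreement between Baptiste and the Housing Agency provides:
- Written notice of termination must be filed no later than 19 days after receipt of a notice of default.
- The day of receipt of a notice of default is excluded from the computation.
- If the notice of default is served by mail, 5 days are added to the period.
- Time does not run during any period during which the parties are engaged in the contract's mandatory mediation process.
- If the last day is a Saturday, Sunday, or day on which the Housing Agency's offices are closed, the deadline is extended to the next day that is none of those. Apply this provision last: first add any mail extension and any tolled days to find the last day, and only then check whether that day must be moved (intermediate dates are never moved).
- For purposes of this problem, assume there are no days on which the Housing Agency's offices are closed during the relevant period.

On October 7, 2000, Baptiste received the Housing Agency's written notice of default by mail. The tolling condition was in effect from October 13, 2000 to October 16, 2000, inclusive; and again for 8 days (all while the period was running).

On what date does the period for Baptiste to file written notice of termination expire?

November 13, 2000

19 days after October 7, 2000 is October 26, 2000.
Service was by mail, adding 5 days: October 26, 2000 + 5 days = October 31, 2000.
From October 13, 2000 through October 16, 2000 inclusive is 4 days; tolling adds 4 days: October 31, 2000 + 4 days = November 4, 2000.
Tolling adds 8 days: November 4, 2000 + 8 days = November 12, 2000.
November 12, 2000 is Sunday. The next qualifying day is November 13, 2000.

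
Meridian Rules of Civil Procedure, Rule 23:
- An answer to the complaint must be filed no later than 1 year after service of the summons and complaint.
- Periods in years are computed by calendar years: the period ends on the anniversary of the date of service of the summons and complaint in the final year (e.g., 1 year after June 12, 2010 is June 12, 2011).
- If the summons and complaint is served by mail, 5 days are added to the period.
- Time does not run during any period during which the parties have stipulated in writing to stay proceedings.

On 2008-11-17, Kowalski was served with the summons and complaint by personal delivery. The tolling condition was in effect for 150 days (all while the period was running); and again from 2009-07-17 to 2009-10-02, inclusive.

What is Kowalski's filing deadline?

July 3, 2010

1 year after 2008-11-17 is November 17, 2009.
Service was not by mail, so no mail extension applies.
Tolling adds 150 days: November 17, 2009 + 150 days = April 16, 2010.
From July 17, 2009 through October 2, 2009 inclusive is 78 days; tolling adds 78 days: April 16, 2010 + 78 days = July 3, 2010.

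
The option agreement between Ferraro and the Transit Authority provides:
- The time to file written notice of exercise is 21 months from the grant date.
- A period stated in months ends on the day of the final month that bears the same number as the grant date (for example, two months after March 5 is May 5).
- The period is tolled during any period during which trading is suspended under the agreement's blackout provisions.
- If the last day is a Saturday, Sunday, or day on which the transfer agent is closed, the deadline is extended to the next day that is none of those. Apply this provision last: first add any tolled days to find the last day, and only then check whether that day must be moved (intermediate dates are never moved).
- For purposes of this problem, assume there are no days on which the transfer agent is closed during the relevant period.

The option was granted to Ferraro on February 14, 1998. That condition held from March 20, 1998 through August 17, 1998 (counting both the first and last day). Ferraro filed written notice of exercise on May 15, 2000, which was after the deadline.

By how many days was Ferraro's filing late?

32 days

21 months after February 14, 1998 is November 14, 1999.
From March 20, 1998 through August 17, 1998 inclusive is 151 days; tolling adds 151 days: November 14, 1999 + 151 days = April 13, 2000.
April 13, 2000 is a Thursday and not a day on which the transfer agent is closed, so no extension applies.
The deadline is April 13, 2000; from April 13, 2000 to May 15, 2000 is 32 days.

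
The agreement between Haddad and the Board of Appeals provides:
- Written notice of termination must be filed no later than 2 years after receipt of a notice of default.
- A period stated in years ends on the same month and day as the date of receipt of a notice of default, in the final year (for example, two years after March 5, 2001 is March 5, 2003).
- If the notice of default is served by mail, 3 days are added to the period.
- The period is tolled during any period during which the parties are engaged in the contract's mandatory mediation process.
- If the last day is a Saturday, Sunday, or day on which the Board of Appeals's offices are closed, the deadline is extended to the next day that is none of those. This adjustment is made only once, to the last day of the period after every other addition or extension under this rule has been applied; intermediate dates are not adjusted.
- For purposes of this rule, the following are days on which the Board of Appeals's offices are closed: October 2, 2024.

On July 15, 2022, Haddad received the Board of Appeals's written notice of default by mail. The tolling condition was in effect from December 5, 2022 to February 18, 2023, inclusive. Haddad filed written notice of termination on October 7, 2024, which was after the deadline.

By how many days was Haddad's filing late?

2 years after July 15, 2022 is July 15, 2024.
Service was by mail, adding 3 days: July 15, 2024 + 3 days = July 18, 2024.
From December 5, 2022 through February 18, 2023 inclusive is 76 days; tolling adds 76 days: July 18, 2024 + 76 days = October 2, 2024.
October 2, 2024 is a listed holiday. The next qualifying day is October 3, 2024.
The deadline is October 3, 2024; from October 3, 2024 to October 7, 2024 is 4 days.

4 days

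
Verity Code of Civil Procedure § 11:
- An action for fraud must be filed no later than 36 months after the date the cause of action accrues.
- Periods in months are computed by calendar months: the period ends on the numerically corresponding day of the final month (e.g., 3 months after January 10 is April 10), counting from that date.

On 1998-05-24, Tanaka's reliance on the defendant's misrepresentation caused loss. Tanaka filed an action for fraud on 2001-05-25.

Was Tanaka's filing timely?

No

36 months after 1998-05-24 is May 24, 2001.
The deadline is May 24, 2001; the filing on May 25, 2001 is after that date.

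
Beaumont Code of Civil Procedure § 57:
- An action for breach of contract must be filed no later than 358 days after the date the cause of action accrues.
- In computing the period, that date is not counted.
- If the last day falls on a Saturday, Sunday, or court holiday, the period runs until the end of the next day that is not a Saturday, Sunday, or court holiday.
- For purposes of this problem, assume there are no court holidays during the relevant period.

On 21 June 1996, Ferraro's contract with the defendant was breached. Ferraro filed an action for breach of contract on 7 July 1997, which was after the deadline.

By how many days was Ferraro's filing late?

21 days

358 days after 21 June 1996 is June 14, 1997.
June 14, 1997 is Saturday; June 15, 1997 is Sunday. The next qualifying day is June 16, 1997.
The deadline is June 16, 1997; from June 16, 1997 to July 7, 1997 is 21 days.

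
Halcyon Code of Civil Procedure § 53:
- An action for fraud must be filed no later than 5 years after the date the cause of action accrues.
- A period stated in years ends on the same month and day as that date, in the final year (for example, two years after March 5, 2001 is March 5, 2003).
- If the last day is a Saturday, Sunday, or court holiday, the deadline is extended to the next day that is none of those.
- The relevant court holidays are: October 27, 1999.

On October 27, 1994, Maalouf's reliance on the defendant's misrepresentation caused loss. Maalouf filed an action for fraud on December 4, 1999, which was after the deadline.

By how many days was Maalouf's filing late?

37 days

5 years after October 27, 1994 is October 27, 1999.
October 27, 1999 is a listed holiday. The next qualifying day is October 28, 1999.
The deadline is October 28, 1999; from October 28, 1999 to December 4, 1999 is 37 days.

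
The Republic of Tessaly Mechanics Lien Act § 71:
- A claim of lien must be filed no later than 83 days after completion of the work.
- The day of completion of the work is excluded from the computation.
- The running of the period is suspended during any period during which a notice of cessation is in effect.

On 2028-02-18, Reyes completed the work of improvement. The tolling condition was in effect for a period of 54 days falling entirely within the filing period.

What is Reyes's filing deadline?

July 4, 2028

83 days after 2028-02-18 is May 11, 2028.
Tolling adds 54 days: May 11, 2028 + 54 days = July 4, 2028.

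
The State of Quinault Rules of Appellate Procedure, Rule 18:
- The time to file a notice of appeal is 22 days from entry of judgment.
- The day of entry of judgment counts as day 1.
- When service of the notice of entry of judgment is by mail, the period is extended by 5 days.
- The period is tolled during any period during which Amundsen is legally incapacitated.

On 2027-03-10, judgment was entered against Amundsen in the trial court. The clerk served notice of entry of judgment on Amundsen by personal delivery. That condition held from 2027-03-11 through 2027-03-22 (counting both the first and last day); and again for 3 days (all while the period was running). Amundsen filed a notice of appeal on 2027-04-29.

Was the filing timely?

Counting 2027-03-10 as day 1, day 22 is March 31, 2027.
Service was not by mail, so no mail extension applies.
From March 11, 2027 through March 22, 2027 inclusive is 12 days; tolling adds 12 days: March 31, 2027 + 12 days = April 12, 2027.
Tolling adds 3 days: April 12, 2027 + 3 days = April 15, 2027.
The deadline is April 15, 2027; the filing on April 29, 2027 is after that date.

No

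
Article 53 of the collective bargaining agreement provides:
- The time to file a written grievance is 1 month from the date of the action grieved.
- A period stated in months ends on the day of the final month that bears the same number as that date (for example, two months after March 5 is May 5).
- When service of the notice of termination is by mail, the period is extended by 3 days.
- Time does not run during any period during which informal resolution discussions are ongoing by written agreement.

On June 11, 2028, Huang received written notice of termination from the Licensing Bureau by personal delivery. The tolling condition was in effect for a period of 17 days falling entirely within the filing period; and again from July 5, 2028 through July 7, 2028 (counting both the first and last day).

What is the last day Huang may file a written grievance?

July 31, 2028

1 month after June 11, 2028 is July 11, 2028.
Service was not by mail, so no mail extension applies.
Tolling adds 17 days: July 11, 2028 + 17 days = July 28, 2028.
From July 5, 2028 through July 7, 2028 inclusive is 3 days; tolling adds 3 days: July 28, 2028 + 3 days = July 31, 2028.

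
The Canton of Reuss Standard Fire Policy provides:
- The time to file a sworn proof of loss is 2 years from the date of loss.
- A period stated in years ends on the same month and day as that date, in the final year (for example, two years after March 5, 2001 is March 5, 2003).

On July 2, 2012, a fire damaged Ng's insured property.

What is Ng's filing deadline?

2 years after July 2, 2012 is July 2, 2014.

July 2, 2014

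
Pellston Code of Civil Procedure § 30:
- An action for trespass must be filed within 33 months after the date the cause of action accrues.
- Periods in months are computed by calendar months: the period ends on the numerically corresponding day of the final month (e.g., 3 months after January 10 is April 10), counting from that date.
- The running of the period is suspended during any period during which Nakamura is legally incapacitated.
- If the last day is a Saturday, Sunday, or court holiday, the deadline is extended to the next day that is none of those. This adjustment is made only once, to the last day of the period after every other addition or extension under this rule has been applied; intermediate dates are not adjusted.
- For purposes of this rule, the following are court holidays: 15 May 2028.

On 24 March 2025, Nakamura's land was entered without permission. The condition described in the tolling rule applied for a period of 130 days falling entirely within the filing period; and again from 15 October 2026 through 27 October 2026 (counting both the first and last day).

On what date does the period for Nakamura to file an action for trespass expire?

May 16, 2028

33 months after 24 March 2025 is December 24, 2027.
Tolling adds 130 days: December 24, 2027 + 130 days = May 2, 2028.
From October 15, 2026 through October 27, 2026 inclusive is 13 days; tolling adds 13 days: May 2, 2028 + 13 days = May 15, 2028.
May 15, 2028 is a listed holiday. The next qualifying day is May 16, 2028.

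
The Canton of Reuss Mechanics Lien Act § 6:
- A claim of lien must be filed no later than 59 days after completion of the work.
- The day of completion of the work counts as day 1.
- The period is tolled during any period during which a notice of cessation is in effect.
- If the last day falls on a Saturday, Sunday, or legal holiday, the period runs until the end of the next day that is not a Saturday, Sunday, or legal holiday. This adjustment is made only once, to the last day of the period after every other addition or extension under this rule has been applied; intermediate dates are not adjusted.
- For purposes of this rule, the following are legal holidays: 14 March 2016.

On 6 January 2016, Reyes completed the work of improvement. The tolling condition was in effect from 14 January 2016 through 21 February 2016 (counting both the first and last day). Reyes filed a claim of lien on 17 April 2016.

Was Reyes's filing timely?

No

Counting 6 January 2016 as day 1, day 59 is March 4, 2016.
From January 14, 2016 through February 21, 2016 inclusive is 39 days; tolling adds 39 days: March 4, 2016 + 39 days = April 12, 2016.
April 12, 2016 is a Tuesday and not a legal holiday, so no extension applies.
The deadline is April 12, 2016; the filing on April 17, 2016 is after that date.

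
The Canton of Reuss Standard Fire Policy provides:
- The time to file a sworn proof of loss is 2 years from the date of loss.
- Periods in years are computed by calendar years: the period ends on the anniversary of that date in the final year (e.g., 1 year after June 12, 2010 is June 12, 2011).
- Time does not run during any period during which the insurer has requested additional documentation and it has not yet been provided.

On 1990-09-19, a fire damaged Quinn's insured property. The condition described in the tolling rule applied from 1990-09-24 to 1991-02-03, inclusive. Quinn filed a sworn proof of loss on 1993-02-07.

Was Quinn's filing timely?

2 years after 1990-09-19 is September 19, 1992.
From September 24, 1990 through February 3, 1991 inclusive is 133 days; tolling adds 133 days: September 19, 1992 + 133 days = January 30, 1993.
The deadline is January 30, 1993; the filing on February 7, 1993 is after that date.

No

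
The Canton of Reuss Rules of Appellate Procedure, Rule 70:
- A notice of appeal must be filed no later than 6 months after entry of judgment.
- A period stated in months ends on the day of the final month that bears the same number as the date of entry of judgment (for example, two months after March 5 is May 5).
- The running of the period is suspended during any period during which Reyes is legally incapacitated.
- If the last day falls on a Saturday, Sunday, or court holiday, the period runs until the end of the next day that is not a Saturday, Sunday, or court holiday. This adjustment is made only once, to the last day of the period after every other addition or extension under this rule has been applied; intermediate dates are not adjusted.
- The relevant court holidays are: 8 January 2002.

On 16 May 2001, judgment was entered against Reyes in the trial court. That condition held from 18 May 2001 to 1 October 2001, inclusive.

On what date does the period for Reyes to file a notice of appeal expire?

April 2, 2002

6 months after 16 May 2001 is November 16, 2001.
From May 18, 2001 through October 1, 2001 inclusive is 137 days; tolling adds 137 days: November 16, 2001 + 137 days = April 2, 2002.
April 2, 2002 is a Tuesday and not a court holiday, so no extension applies.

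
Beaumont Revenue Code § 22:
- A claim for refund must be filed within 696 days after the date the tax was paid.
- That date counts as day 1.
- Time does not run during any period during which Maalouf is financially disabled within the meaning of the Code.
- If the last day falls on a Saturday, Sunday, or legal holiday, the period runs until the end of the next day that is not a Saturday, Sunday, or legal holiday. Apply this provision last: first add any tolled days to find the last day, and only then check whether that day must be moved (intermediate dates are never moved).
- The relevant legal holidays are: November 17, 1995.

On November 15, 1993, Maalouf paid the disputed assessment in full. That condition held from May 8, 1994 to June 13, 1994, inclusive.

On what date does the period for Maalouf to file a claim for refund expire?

November 20, 1995

Counting November 15, 1993 as day 1, day 696 is October 11, 1995.
From May 8, 1994 through June 13, 1994 inclusive is 37 days; tolling adds 37 days: October 11, 1995 + 37 days = November 17, 1995.
November 17, 1995 is a listed holiday; November 18, 1995 is Saturday; November 19, 1995 is Sunday. The next qualifying day is November 20, 1995.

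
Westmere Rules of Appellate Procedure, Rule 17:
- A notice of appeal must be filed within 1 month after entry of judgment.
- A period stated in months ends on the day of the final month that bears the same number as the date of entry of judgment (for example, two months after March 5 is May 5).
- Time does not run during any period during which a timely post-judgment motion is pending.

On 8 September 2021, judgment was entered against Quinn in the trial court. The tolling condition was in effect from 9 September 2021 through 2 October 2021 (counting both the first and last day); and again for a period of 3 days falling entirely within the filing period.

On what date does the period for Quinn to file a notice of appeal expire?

November 4, 2021

1 month after 8 September 2021 is October 8, 2021.
From September 9, 2021 through October 2, 2021 inclusive is 24 days; tolling adds 24 days: October 8, 2021 + 24 days = November 1, 2021.
Tolling adds 3 days: November 1, 2021 + 3 days = November 4, 2021.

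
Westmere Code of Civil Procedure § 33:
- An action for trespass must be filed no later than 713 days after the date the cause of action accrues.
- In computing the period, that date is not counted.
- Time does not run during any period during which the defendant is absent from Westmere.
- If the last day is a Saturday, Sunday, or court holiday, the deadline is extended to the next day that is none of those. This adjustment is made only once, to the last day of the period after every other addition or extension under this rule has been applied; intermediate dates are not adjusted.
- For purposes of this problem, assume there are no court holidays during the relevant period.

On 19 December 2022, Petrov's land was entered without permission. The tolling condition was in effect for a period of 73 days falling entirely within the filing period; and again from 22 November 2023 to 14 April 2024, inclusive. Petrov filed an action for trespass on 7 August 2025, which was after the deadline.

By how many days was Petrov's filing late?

31 days

713 days after 19 December 2022 is December 1, 2024.
Tolling adds 73 days: December 1, 2024 + 73 days = February 12, 2025.
From November 22, 2023 through April 14, 2024 inclusive is 145 days; tolling adds 145 days: February 12, 2025 + 145 days = July 7, 2025.
July 7, 2025 is a Monday and not a court holiday, so no extension applies.
The deadline is July 7, 2025; from July 7, 2025 to August 7, 2025 is 31 days.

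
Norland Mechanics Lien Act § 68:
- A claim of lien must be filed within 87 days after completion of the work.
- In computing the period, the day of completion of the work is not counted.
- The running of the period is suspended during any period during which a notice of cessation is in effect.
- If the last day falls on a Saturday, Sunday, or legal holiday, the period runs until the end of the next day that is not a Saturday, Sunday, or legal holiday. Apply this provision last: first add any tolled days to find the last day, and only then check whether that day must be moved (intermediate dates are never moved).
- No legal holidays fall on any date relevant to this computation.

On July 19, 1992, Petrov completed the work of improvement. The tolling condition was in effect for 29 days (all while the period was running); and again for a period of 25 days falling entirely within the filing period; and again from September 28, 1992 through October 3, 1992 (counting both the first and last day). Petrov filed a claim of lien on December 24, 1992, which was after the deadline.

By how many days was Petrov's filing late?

10 days

87 days after July 19, 1992 is October 14, 1992.
Tolling adds 29 days: October 14, 1992 + 29 days = November 12, 1992.
Tolling adds 25 days: November 12, 1992 + 25 days = December 7, 1992.
From September 28, 1992 through October 3, 1992 inclusive is 6 days; tolling adds 6 days: December 7, 1992 + 6 days = December 13, 1992.
December 13, 1992 is Sunday. The next qualifying day is December 14, 1992.
The deadline is December 14, 1992; from December 14, 1992 to December 24, 1992 is 10 days.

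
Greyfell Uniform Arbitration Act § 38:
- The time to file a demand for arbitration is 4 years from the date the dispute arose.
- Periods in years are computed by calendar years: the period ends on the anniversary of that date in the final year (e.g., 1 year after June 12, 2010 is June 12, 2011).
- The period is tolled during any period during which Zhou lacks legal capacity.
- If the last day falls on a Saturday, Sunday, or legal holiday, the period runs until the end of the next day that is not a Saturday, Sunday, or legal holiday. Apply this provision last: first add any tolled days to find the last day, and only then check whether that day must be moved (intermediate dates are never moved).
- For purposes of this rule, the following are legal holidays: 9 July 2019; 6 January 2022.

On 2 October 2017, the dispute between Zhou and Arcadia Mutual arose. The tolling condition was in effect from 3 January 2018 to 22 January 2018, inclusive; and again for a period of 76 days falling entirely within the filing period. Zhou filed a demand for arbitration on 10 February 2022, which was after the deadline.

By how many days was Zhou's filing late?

34 days

4 years after 2 October 2017 is October 2, 2021.
From January 3, 2018 through January 22, 2018 inclusive is 20 days; tolling adds 20 days: October 2, 2021 + 20 days = October 22, 2021.
Tolling adds 76 days: October 22, 2021 + 76 days = January 6, 2022.
January 6, 2022 is a listed holiday. The next qualifying day is January 7, 2022.
The deadline is January 7, 2022; from January 7, 2022 to February 10, 2022 is 34 days.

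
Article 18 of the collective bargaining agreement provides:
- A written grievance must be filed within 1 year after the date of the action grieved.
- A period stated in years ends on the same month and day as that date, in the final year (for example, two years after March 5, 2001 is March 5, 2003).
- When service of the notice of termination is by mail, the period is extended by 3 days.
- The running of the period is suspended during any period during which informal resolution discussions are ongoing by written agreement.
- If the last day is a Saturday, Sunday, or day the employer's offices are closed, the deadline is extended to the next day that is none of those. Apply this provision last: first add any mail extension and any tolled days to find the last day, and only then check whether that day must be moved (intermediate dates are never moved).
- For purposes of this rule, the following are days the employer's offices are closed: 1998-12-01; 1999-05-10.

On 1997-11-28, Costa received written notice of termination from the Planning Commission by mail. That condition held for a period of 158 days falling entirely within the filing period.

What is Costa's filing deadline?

May 11, 1999

1 year after 1997-11-28 is November 28, 1998.
Service was by mail, adding 3 days: November 28, 1998 + 3 days = December 1, 1998.
Tolling adds 158 days: December 1, 1998 + 158 days = May 8, 1999.
May 8, 1999 is Saturday; May 9, 1999 is Sunday; May 10, 1999 is a listed holiday. The next qualifying day is May 11, 1999.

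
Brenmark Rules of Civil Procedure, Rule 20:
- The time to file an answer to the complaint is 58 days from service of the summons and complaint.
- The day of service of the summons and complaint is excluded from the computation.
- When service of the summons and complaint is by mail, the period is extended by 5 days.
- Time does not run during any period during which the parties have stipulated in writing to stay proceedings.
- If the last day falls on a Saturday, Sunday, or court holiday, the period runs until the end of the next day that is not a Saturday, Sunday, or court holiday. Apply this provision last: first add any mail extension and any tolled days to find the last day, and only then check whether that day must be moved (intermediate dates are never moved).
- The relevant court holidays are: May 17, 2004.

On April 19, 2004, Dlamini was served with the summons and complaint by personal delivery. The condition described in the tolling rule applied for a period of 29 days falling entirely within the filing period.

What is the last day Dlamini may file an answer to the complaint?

58 days after April 19, 2004 is June 16, 2004.
Service was not by mail, so no mail extension applies.
Tolling adds 29 days: June 16, 2004 + 29 days = July 15, 2004.
July 15, 2004 is a Thursday and not a court holiday, so no extension applies.

July 15, 2004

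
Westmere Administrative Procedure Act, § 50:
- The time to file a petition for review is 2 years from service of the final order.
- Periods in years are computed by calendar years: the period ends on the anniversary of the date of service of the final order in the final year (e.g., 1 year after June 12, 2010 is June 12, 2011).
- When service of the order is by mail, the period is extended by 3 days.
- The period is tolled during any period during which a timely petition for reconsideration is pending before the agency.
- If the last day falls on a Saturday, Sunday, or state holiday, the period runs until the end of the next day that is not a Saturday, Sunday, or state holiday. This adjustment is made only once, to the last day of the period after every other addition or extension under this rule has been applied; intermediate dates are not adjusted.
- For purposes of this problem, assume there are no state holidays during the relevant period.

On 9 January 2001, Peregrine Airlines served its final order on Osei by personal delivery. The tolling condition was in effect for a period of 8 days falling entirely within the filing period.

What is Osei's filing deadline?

January 17, 2003

2 years after 9 January 2001 is January 9, 2003.
Service was not by mail, so no mail extension applies.
Tolling adds 8 days: January 9, 2003 + 8 days = January 17, 2003.
January 17, 2003 is a Friday and not a state holiday, so no extension applies.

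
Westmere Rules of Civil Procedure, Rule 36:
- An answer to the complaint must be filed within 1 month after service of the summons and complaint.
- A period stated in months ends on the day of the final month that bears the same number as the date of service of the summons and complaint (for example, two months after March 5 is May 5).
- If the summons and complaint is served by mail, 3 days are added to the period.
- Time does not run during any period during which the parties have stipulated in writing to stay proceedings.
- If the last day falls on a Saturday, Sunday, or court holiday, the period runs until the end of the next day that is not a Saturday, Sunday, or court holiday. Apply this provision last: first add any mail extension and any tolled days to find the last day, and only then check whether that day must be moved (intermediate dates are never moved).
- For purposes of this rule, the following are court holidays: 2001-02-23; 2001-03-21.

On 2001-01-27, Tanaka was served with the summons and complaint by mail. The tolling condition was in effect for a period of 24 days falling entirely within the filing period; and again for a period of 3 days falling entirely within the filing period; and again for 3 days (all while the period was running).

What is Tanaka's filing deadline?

1 month after 2001-01-27 is February 27, 2001.
Service was by mail, adding 3 days: February 27, 2001 + 3 days = March 2, 2001.
Tolling adds 24 days: March 2, 2001 + 24 days = March 26, 2001.
Tolling adds 3 days: March 26, 2001 + 3 days = March 29, 2001.
Tolling adds 3 days: March 29, 2001 + 3 days = April 1, 2001.
April 1, 2001 is Sunday. The next qualifying day is April 2, 2001.

April 2, 2001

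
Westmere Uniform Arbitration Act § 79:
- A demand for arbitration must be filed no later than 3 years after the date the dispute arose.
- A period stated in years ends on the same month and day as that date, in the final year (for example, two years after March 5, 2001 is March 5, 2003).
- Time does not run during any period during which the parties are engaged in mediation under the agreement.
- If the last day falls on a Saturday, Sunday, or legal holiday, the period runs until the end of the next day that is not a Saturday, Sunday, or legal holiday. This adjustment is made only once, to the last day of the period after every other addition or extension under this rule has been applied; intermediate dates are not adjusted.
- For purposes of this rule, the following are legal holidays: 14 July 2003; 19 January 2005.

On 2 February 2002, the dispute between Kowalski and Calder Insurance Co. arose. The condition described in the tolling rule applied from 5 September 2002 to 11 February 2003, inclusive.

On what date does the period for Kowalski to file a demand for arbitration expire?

3 years after 2 February 2002 is February 2, 2005.
From September 5, 2002 through February 11, 2003 inclusive is 160 days; tolling adds 160 days: February 2, 2005 + 160 days = July 12, 2005.
July 12, 2005 is a Tuesday and not a legal holiday, so no extension applies.

July 12, 2005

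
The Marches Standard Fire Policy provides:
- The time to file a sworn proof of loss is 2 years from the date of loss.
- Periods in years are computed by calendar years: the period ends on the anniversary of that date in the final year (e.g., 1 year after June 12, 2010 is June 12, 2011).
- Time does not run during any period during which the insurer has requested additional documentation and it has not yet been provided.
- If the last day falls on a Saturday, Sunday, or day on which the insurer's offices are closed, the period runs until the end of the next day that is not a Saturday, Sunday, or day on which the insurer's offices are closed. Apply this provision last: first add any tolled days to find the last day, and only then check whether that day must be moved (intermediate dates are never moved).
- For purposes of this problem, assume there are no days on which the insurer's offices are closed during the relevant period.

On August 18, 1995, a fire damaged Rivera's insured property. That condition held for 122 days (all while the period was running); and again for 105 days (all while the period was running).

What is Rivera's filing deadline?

April 2, 1998

2 years after August 18, 1995 is August 18, 1997.
Tolling adds 122 days: August 18, 1997 + 122 days = December 18, 1997.
Tolling adds 105 days: December 18, 1997 + 105 days = April 2, 1998.
April 2, 1998 is a Thursday and not a day on which the insurer's offices are closed, so no extension applies.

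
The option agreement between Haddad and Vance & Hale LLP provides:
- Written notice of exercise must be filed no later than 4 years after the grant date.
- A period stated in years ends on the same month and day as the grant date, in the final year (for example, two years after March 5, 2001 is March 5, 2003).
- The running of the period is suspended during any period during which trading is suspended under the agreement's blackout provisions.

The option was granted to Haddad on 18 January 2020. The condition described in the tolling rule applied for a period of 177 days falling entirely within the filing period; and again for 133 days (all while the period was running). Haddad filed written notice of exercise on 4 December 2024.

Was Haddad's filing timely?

No

4 years after 18 January 2020 is January 18, 2024.
Tolling adds 177 days: January 18, 2024 + 177 days = July 13, 2024.
Tolling adds 133 days: July 13, 2024 + 133 days = November 23, 2024.
The deadline is November 23, 2024; the filing on December 4, 2024 is after that date.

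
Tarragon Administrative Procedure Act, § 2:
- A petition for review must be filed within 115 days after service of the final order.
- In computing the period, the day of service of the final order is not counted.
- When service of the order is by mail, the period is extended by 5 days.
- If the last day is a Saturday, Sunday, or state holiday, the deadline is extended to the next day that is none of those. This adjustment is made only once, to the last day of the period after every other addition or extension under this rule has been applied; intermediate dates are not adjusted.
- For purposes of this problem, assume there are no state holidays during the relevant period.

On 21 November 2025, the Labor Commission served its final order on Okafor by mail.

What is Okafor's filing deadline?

March 23, 2026

115 days after 21 November 2025 is March 16, 2026.
Service was by mail, adding 5 days: March 16, 2026 + 5 days = March 21, 2026.
March 21, 2026 is Saturday; March 22, 2026 is Sunday. The next qualifying day is March 23, 2026.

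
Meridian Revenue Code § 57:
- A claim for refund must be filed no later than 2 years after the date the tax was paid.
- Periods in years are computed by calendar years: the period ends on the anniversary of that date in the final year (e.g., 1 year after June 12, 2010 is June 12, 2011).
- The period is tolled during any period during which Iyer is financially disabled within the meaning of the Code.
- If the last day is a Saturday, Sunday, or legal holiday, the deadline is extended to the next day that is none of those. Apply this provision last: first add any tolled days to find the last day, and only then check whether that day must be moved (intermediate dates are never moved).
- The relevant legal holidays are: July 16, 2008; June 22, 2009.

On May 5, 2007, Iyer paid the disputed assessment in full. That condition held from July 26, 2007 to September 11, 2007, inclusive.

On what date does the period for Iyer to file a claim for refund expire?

June 23, 2009

2 years after May 5, 2007 is May 5, 2009.
From July 26, 2007 through September 11, 2007 inclusive is 48 days; tolling adds 48 days: May 5, 2009 + 48 days = June 22, 2009.
June 22, 2009 is a listed holiday. The next qualifying day is June 23, 2009.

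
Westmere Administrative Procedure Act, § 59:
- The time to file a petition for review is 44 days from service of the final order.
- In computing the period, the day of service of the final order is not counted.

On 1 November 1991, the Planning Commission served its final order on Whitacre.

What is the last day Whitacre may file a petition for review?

44 days after 1 November 1991 is December 15, 1991.

December 15, 1991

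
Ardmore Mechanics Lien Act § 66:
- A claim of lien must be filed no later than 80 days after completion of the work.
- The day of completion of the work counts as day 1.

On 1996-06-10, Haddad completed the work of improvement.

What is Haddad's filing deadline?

Counting 1996-06-10 as day 1, day 80 is August 28, 1996.

August 28, 1996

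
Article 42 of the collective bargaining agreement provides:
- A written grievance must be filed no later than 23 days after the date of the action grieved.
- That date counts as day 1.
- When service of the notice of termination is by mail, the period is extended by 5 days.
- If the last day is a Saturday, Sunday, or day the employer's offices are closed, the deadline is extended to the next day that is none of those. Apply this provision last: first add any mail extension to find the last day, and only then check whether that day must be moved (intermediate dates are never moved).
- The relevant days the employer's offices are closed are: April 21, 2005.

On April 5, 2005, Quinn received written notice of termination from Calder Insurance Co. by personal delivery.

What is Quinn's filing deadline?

April 27, 2005

Counting April 5, 2005 as day 1, day 23 is April 27, 2005.
Service was not by mail, so no mail extension applies.
April 27, 2005 is a Wednesday and not a day the employer's offices are closed, so no extension applies.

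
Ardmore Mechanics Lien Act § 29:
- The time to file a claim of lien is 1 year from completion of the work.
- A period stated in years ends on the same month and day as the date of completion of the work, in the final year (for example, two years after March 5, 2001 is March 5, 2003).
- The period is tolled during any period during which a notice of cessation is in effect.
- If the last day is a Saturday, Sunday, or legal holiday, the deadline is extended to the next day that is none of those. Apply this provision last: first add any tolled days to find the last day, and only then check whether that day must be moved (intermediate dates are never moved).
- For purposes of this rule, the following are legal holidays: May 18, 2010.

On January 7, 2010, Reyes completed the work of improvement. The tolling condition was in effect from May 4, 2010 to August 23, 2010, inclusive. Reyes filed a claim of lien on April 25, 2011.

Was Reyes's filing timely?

1 year after January 7, 2010 is January 7, 2011.
From May 4, 2010 through August 23, 2010 inclusive is 112 days; tolling adds 112 days: January 7, 2011 + 112 days = April 29, 2011.
April 29, 2011 is a Friday and not a legal holiday, so no extension applies.
The deadline is April 29, 2011; the filing on April 25, 2011 is on or before that date.

Yes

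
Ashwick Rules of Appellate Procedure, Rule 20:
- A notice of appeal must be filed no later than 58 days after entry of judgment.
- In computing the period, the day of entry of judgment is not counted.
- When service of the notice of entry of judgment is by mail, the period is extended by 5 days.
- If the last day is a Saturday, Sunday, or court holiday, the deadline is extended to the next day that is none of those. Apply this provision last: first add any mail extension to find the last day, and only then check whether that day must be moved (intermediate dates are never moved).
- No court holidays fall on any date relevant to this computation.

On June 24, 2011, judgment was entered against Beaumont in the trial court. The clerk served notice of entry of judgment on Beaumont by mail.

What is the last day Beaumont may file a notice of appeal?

August 26, 2011

58 days after June 24, 2011 is August 21, 2011.
Service was by mail, adding 5 days: August 21, 2011 + 5 days = August 26, 2011.
August 26, 2011 is a Friday and not a court holiday, so no extension applies.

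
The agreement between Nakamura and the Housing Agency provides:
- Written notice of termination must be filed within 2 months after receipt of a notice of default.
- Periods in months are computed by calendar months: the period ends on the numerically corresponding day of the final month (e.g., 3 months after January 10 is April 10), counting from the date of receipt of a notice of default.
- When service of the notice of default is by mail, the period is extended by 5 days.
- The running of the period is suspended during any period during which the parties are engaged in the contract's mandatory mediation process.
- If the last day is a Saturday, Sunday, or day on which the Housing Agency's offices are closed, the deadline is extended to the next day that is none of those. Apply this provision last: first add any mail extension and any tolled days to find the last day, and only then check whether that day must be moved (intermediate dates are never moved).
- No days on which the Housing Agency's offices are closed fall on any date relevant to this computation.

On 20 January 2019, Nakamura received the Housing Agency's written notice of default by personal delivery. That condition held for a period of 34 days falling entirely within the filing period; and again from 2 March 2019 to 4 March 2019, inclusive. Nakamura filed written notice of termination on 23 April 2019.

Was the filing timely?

2 months after 20 January 2019 is March 20, 2019.
Service was not by mail, so no mail extension applies.
Tolling adds 34 days: March 20, 2019 + 34 days = April 23, 2019.
From March 2, 2019 through March 4, 2019 inclusive is 3 days; tolling adds 3 days: April 23, 2019 + 3 days = April 26, 2019.
April 26, 2019 is a Friday and not a day on which the Housing Agency's offices are closed, so no extension applies.
The deadline is April 26, 2019; the filing on April 23, 2019 is on or before that date.

Yes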